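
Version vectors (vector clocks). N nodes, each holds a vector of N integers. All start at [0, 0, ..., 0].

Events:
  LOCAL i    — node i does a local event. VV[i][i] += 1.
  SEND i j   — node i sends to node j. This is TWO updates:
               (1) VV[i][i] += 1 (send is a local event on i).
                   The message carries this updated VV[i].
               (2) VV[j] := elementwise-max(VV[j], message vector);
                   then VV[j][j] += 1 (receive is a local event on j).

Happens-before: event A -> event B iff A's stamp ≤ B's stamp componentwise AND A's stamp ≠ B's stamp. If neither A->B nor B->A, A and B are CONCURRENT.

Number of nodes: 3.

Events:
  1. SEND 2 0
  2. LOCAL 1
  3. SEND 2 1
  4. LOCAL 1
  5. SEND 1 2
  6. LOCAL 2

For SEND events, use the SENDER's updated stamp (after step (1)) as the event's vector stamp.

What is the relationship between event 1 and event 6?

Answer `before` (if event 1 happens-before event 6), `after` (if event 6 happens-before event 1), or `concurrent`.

Answer: before

Derivation:
Initial: VV[0]=[0, 0, 0]
Initial: VV[1]=[0, 0, 0]
Initial: VV[2]=[0, 0, 0]
Event 1: SEND 2->0: VV[2][2]++ -> VV[2]=[0, 0, 1], msg_vec=[0, 0, 1]; VV[0]=max(VV[0],msg_vec) then VV[0][0]++ -> VV[0]=[1, 0, 1]
Event 2: LOCAL 1: VV[1][1]++ -> VV[1]=[0, 1, 0]
Event 3: SEND 2->1: VV[2][2]++ -> VV[2]=[0, 0, 2], msg_vec=[0, 0, 2]; VV[1]=max(VV[1],msg_vec) then VV[1][1]++ -> VV[1]=[0, 2, 2]
Event 4: LOCAL 1: VV[1][1]++ -> VV[1]=[0, 3, 2]
Event 5: SEND 1->2: VV[1][1]++ -> VV[1]=[0, 4, 2], msg_vec=[0, 4, 2]; VV[2]=max(VV[2],msg_vec) then VV[2][2]++ -> VV[2]=[0, 4, 3]
Event 6: LOCAL 2: VV[2][2]++ -> VV[2]=[0, 4, 4]
Event 1 stamp: [0, 0, 1]
Event 6 stamp: [0, 4, 4]
[0, 0, 1] <= [0, 4, 4]? True
[0, 4, 4] <= [0, 0, 1]? False
Relation: before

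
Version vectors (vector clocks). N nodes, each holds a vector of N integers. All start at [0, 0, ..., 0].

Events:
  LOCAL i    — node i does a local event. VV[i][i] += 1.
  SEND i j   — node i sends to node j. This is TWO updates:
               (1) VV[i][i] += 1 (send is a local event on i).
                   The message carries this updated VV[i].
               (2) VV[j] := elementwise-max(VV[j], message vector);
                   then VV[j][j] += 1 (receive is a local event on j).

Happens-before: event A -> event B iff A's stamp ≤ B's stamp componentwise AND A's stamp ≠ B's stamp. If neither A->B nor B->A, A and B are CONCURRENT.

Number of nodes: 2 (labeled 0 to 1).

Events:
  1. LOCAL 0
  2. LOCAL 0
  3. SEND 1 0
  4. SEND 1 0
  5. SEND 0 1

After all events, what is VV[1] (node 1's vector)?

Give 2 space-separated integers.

Answer: 5 3

Derivation:
Initial: VV[0]=[0, 0]
Initial: VV[1]=[0, 0]
Event 1: LOCAL 0: VV[0][0]++ -> VV[0]=[1, 0]
Event 2: LOCAL 0: VV[0][0]++ -> VV[0]=[2, 0]
Event 3: SEND 1->0: VV[1][1]++ -> VV[1]=[0, 1], msg_vec=[0, 1]; VV[0]=max(VV[0],msg_vec) then VV[0][0]++ -> VV[0]=[3, 1]
Event 4: SEND 1->0: VV[1][1]++ -> VV[1]=[0, 2], msg_vec=[0, 2]; VV[0]=max(VV[0],msg_vec) then VV[0][0]++ -> VV[0]=[4, 2]
Event 5: SEND 0->1: VV[0][0]++ -> VV[0]=[5, 2], msg_vec=[5, 2]; VV[1]=max(VV[1],msg_vec) then VV[1][1]++ -> VV[1]=[5, 3]
Final vectors: VV[0]=[5, 2]; VV[1]=[5, 3]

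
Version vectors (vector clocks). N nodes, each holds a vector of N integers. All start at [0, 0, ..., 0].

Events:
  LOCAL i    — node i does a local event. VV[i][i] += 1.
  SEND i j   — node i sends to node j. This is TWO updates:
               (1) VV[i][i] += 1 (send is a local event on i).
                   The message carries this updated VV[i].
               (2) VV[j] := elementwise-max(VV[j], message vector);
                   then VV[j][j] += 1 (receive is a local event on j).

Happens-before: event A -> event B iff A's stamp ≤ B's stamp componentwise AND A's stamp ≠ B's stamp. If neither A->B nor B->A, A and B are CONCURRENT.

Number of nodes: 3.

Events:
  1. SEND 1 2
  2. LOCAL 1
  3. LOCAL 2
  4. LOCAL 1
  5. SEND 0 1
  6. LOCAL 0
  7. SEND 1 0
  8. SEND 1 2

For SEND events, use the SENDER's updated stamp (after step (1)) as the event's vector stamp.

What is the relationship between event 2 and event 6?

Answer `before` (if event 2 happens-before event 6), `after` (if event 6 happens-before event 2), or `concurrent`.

Answer: concurrent

Derivation:
Initial: VV[0]=[0, 0, 0]
Initial: VV[1]=[0, 0, 0]
Initial: VV[2]=[0, 0, 0]
Event 1: SEND 1->2: VV[1][1]++ -> VV[1]=[0, 1, 0], msg_vec=[0, 1, 0]; VV[2]=max(VV[2],msg_vec) then VV[2][2]++ -> VV[2]=[0, 1, 1]
Event 2: LOCAL 1: VV[1][1]++ -> VV[1]=[0, 2, 0]
Event 3: LOCAL 2: VV[2][2]++ -> VV[2]=[0, 1, 2]
Event 4: LOCAL 1: VV[1][1]++ -> VV[1]=[0, 3, 0]
Event 5: SEND 0->1: VV[0][0]++ -> VV[0]=[1, 0, 0], msg_vec=[1, 0, 0]; VV[1]=max(VV[1],msg_vec) then VV[1][1]++ -> VV[1]=[1, 4, 0]
Event 6: LOCAL 0: VV[0][0]++ -> VV[0]=[2, 0, 0]
Event 7: SEND 1->0: VV[1][1]++ -> VV[1]=[1, 5, 0], msg_vec=[1, 5, 0]; VV[0]=max(VV[0],msg_vec) then VV[0][0]++ -> VV[0]=[3, 5, 0]
Event 8: SEND 1->2: VV[1][1]++ -> VV[1]=[1, 6, 0], msg_vec=[1, 6, 0]; VV[2]=max(VV[2],msg_vec) then VV[2][2]++ -> VV[2]=[1, 6, 3]
Event 2 stamp: [0, 2, 0]
Event 6 stamp: [2, 0, 0]
[0, 2, 0] <= [2, 0, 0]? False
[2, 0, 0] <= [0, 2, 0]? False
Relation: concurrent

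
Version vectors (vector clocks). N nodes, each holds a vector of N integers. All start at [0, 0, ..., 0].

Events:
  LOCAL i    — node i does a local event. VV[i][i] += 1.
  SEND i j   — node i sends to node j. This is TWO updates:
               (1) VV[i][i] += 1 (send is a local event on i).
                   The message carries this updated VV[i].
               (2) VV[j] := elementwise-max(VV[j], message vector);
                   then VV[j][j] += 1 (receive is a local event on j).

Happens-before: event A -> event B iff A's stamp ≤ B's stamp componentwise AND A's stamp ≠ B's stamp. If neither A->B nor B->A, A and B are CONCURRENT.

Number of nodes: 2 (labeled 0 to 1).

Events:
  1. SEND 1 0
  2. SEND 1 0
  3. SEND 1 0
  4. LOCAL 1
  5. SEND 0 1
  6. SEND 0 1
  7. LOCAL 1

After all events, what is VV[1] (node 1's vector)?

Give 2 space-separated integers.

Answer: 5 7

Derivation:
Initial: VV[0]=[0, 0]
Initial: VV[1]=[0, 0]
Event 1: SEND 1->0: VV[1][1]++ -> VV[1]=[0, 1], msg_vec=[0, 1]; VV[0]=max(VV[0],msg_vec) then VV[0][0]++ -> VV[0]=[1, 1]
Event 2: SEND 1->0: VV[1][1]++ -> VV[1]=[0, 2], msg_vec=[0, 2]; VV[0]=max(VV[0],msg_vec) then VV[0][0]++ -> VV[0]=[2, 2]
Event 3: SEND 1->0: VV[1][1]++ -> VV[1]=[0, 3], msg_vec=[0, 3]; VV[0]=max(VV[0],msg_vec) then VV[0][0]++ -> VV[0]=[3, 3]
Event 4: LOCAL 1: VV[1][1]++ -> VV[1]=[0, 4]
Event 5: SEND 0->1: VV[0][0]++ -> VV[0]=[4, 3], msg_vec=[4, 3]; VV[1]=max(VV[1],msg_vec) then VV[1][1]++ -> VV[1]=[4, 5]
Event 6: SEND 0->1: VV[0][0]++ -> VV[0]=[5, 3], msg_vec=[5, 3]; VV[1]=max(VV[1],msg_vec) then VV[1][1]++ -> VV[1]=[5, 6]
Event 7: LOCAL 1: VV[1][1]++ -> VV[1]=[5, 7]
Final vectors: VV[0]=[5, 3]; VV[1]=[5, 7]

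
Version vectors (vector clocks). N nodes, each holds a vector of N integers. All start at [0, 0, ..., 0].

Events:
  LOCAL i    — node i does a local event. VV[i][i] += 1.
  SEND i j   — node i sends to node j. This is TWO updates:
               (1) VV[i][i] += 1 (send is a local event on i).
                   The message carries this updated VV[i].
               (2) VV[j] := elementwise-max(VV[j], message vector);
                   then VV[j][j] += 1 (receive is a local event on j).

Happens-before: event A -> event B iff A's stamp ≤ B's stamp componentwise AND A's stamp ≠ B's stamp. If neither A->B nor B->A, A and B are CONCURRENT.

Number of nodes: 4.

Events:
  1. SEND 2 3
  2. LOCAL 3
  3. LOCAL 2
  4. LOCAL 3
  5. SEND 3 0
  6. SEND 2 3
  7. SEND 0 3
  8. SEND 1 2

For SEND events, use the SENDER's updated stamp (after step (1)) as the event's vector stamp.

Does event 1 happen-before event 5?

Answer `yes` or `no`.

Answer: yes

Derivation:
Initial: VV[0]=[0, 0, 0, 0]
Initial: VV[1]=[0, 0, 0, 0]
Initial: VV[2]=[0, 0, 0, 0]
Initial: VV[3]=[0, 0, 0, 0]
Event 1: SEND 2->3: VV[2][2]++ -> VV[2]=[0, 0, 1, 0], msg_vec=[0, 0, 1, 0]; VV[3]=max(VV[3],msg_vec) then VV[3][3]++ -> VV[3]=[0, 0, 1, 1]
Event 2: LOCAL 3: VV[3][3]++ -> VV[3]=[0, 0, 1, 2]
Event 3: LOCAL 2: VV[2][2]++ -> VV[2]=[0, 0, 2, 0]
Event 4: LOCAL 3: VV[3][3]++ -> VV[3]=[0, 0, 1, 3]
Event 5: SEND 3->0: VV[3][3]++ -> VV[3]=[0, 0, 1, 4], msg_vec=[0, 0, 1, 4]; VV[0]=max(VV[0],msg_vec) then VV[0][0]++ -> VV[0]=[1, 0, 1, 4]
Event 6: SEND 2->3: VV[2][2]++ -> VV[2]=[0, 0, 3, 0], msg_vec=[0, 0, 3, 0]; VV[3]=max(VV[3],msg_vec) then VV[3][3]++ -> VV[3]=[0, 0, 3, 5]
Event 7: SEND 0->3: VV[0][0]++ -> VV[0]=[2, 0, 1, 4], msg_vec=[2, 0, 1, 4]; VV[3]=max(VV[3],msg_vec) then VV[3][3]++ -> VV[3]=[2, 0, 3, 6]
Event 8: SEND 1->2: VV[1][1]++ -> VV[1]=[0, 1, 0, 0], msg_vec=[0, 1, 0, 0]; VV[2]=max(VV[2],msg_vec) then VV[2][2]++ -> VV[2]=[0, 1, 4, 0]
Event 1 stamp: [0, 0, 1, 0]
Event 5 stamp: [0, 0, 1, 4]
[0, 0, 1, 0] <= [0, 0, 1, 4]? True. Equal? False. Happens-before: True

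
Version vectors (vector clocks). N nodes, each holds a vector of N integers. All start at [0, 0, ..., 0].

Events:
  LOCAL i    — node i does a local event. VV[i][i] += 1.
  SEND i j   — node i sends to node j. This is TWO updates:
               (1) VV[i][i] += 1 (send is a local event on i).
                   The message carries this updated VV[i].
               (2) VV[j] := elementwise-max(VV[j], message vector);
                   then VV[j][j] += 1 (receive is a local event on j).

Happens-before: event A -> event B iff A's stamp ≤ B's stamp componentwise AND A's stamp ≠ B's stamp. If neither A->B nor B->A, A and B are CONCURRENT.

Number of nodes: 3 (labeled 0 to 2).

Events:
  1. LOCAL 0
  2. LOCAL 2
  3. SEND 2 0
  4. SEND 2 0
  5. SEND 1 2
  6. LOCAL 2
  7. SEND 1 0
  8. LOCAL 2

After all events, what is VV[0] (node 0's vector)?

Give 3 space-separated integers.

Initial: VV[0]=[0, 0, 0]
Initial: VV[1]=[0, 0, 0]
Initial: VV[2]=[0, 0, 0]
Event 1: LOCAL 0: VV[0][0]++ -> VV[0]=[1, 0, 0]
Event 2: LOCAL 2: VV[2][2]++ -> VV[2]=[0, 0, 1]
Event 3: SEND 2->0: VV[2][2]++ -> VV[2]=[0, 0, 2], msg_vec=[0, 0, 2]; VV[0]=max(VV[0],msg_vec) then VV[0][0]++ -> VV[0]=[2, 0, 2]
Event 4: SEND 2->0: VV[2][2]++ -> VV[2]=[0, 0, 3], msg_vec=[0, 0, 3]; VV[0]=max(VV[0],msg_vec) then VV[0][0]++ -> VV[0]=[3, 0, 3]
Event 5: SEND 1->2: VV[1][1]++ -> VV[1]=[0, 1, 0], msg_vec=[0, 1, 0]; VV[2]=max(VV[2],msg_vec) then VV[2][2]++ -> VV[2]=[0, 1, 4]
Event 6: LOCAL 2: VV[2][2]++ -> VV[2]=[0, 1, 5]
Event 7: SEND 1->0: VV[1][1]++ -> VV[1]=[0, 2, 0], msg_vec=[0, 2, 0]; VV[0]=max(VV[0],msg_vec) then VV[0][0]++ -> VV[0]=[4, 2, 3]
Event 8: LOCAL 2: VV[2][2]++ -> VV[2]=[0, 1, 6]
Final vectors: VV[0]=[4, 2, 3]; VV[1]=[0, 2, 0]; VV[2]=[0, 1, 6]

Answer: 4 2 3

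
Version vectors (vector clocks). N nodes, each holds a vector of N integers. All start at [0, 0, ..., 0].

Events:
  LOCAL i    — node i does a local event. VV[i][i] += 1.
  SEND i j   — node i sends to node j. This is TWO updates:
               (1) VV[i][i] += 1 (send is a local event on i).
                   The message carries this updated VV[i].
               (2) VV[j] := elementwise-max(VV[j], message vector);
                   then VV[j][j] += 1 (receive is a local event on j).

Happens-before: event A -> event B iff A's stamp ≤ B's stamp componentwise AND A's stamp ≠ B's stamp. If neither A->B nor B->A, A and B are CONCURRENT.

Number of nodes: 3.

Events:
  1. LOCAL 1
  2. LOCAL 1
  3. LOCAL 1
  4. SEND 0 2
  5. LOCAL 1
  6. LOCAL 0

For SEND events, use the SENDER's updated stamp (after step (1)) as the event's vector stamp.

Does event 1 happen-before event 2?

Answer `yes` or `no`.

Answer: yes

Derivation:
Initial: VV[0]=[0, 0, 0]
Initial: VV[1]=[0, 0, 0]
Initial: VV[2]=[0, 0, 0]
Event 1: LOCAL 1: VV[1][1]++ -> VV[1]=[0, 1, 0]
Event 2: LOCAL 1: VV[1][1]++ -> VV[1]=[0, 2, 0]
Event 3: LOCAL 1: VV[1][1]++ -> VV[1]=[0, 3, 0]
Event 4: SEND 0->2: VV[0][0]++ -> VV[0]=[1, 0, 0], msg_vec=[1, 0, 0]; VV[2]=max(VV[2],msg_vec) then VV[2][2]++ -> VV[2]=[1, 0, 1]
Event 5: LOCAL 1: VV[1][1]++ -> VV[1]=[0, 4, 0]
Event 6: LOCAL 0: VV[0][0]++ -> VV[0]=[2, 0, 0]
Event 1 stamp: [0, 1, 0]
Event 2 stamp: [0, 2, 0]
[0, 1, 0] <= [0, 2, 0]? True. Equal? False. Happens-before: True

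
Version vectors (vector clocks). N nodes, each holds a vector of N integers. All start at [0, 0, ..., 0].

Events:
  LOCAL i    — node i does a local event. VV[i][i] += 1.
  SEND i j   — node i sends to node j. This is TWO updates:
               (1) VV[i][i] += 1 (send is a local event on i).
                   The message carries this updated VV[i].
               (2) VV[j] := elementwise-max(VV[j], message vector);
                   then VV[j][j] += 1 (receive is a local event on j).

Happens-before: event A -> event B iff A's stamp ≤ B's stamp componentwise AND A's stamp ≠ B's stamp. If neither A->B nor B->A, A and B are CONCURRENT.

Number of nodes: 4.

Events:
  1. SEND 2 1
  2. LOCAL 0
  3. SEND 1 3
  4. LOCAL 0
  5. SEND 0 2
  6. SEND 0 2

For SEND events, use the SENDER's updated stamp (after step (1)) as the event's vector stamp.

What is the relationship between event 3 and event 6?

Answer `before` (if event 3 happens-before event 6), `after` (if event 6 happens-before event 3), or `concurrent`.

Initial: VV[0]=[0, 0, 0, 0]
Initial: VV[1]=[0, 0, 0, 0]
Initial: VV[2]=[0, 0, 0, 0]
Initial: VV[3]=[0, 0, 0, 0]
Event 1: SEND 2->1: VV[2][2]++ -> VV[2]=[0, 0, 1, 0], msg_vec=[0, 0, 1, 0]; VV[1]=max(VV[1],msg_vec) then VV[1][1]++ -> VV[1]=[0, 1, 1, 0]
Event 2: LOCAL 0: VV[0][0]++ -> VV[0]=[1, 0, 0, 0]
Event 3: SEND 1->3: VV[1][1]++ -> VV[1]=[0, 2, 1, 0], msg_vec=[0, 2, 1, 0]; VV[3]=max(VV[3],msg_vec) then VV[3][3]++ -> VV[3]=[0, 2, 1, 1]
Event 4: LOCAL 0: VV[0][0]++ -> VV[0]=[2, 0, 0, 0]
Event 5: SEND 0->2: VV[0][0]++ -> VV[0]=[3, 0, 0, 0], msg_vec=[3, 0, 0, 0]; VV[2]=max(VV[2],msg_vec) then VV[2][2]++ -> VV[2]=[3, 0, 2, 0]
Event 6: SEND 0->2: VV[0][0]++ -> VV[0]=[4, 0, 0, 0], msg_vec=[4, 0, 0, 0]; VV[2]=max(VV[2],msg_vec) then VV[2][2]++ -> VV[2]=[4, 0, 3, 0]
Event 3 stamp: [0, 2, 1, 0]
Event 6 stamp: [4, 0, 0, 0]
[0, 2, 1, 0] <= [4, 0, 0, 0]? False
[4, 0, 0, 0] <= [0, 2, 1, 0]? False
Relation: concurrent

Answer: concurrent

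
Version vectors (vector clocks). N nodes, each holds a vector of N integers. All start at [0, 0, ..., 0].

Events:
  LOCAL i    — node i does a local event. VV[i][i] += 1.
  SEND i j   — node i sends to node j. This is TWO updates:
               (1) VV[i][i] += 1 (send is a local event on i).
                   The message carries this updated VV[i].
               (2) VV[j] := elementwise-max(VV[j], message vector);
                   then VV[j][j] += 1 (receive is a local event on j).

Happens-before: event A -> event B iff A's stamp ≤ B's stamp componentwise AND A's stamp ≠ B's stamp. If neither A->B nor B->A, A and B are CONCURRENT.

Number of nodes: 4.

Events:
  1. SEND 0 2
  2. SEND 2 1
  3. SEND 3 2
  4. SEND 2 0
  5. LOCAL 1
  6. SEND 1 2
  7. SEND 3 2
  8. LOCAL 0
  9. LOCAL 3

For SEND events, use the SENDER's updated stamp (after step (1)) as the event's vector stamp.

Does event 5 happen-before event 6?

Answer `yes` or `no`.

Initial: VV[0]=[0, 0, 0, 0]
Initial: VV[1]=[0, 0, 0, 0]
Initial: VV[2]=[0, 0, 0, 0]
Initial: VV[3]=[0, 0, 0, 0]
Event 1: SEND 0->2: VV[0][0]++ -> VV[0]=[1, 0, 0, 0], msg_vec=[1, 0, 0, 0]; VV[2]=max(VV[2],msg_vec) then VV[2][2]++ -> VV[2]=[1, 0, 1, 0]
Event 2: SEND 2->1: VV[2][2]++ -> VV[2]=[1, 0, 2, 0], msg_vec=[1, 0, 2, 0]; VV[1]=max(VV[1],msg_vec) then VV[1][1]++ -> VV[1]=[1, 1, 2, 0]
Event 3: SEND 3->2: VV[3][3]++ -> VV[3]=[0, 0, 0, 1], msg_vec=[0, 0, 0, 1]; VV[2]=max(VV[2],msg_vec) then VV[2][2]++ -> VV[2]=[1, 0, 3, 1]
Event 4: SEND 2->0: VV[2][2]++ -> VV[2]=[1, 0, 4, 1], msg_vec=[1, 0, 4, 1]; VV[0]=max(VV[0],msg_vec) then VV[0][0]++ -> VV[0]=[2, 0, 4, 1]
Event 5: LOCAL 1: VV[1][1]++ -> VV[1]=[1, 2, 2, 0]
Event 6: SEND 1->2: VV[1][1]++ -> VV[1]=[1, 3, 2, 0], msg_vec=[1, 3, 2, 0]; VV[2]=max(VV[2],msg_vec) then VV[2][2]++ -> VV[2]=[1, 3, 5, 1]
Event 7: SEND 3->2: VV[3][3]++ -> VV[3]=[0, 0, 0, 2], msg_vec=[0, 0, 0, 2]; VV[2]=max(VV[2],msg_vec) then VV[2][2]++ -> VV[2]=[1, 3, 6, 2]
Event 8: LOCAL 0: VV[0][0]++ -> VV[0]=[3, 0, 4, 1]
Event 9: LOCAL 3: VV[3][3]++ -> VV[3]=[0, 0, 0, 3]
Event 5 stamp: [1, 2, 2, 0]
Event 6 stamp: [1, 3, 2, 0]
[1, 2, 2, 0] <= [1, 3, 2, 0]? True. Equal? False. Happens-before: True

Answer: yes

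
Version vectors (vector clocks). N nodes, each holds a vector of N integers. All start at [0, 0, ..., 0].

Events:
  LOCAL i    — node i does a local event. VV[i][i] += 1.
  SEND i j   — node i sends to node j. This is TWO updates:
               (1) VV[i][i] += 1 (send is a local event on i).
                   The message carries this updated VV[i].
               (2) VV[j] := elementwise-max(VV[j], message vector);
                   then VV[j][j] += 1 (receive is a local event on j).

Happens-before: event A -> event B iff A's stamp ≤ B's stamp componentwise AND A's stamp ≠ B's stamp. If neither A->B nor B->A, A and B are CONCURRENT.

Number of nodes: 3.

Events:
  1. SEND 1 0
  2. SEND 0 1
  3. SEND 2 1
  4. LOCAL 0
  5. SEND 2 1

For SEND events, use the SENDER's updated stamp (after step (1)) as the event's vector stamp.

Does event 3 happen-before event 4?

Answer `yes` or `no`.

Answer: no

Derivation:
Initial: VV[0]=[0, 0, 0]
Initial: VV[1]=[0, 0, 0]
Initial: VV[2]=[0, 0, 0]
Event 1: SEND 1->0: VV[1][1]++ -> VV[1]=[0, 1, 0], msg_vec=[0, 1, 0]; VV[0]=max(VV[0],msg_vec) then VV[0][0]++ -> VV[0]=[1, 1, 0]
Event 2: SEND 0->1: VV[0][0]++ -> VV[0]=[2, 1, 0], msg_vec=[2, 1, 0]; VV[1]=max(VV[1],msg_vec) then VV[1][1]++ -> VV[1]=[2, 2, 0]
Event 3: SEND 2->1: VV[2][2]++ -> VV[2]=[0, 0, 1], msg_vec=[0, 0, 1]; VV[1]=max(VV[1],msg_vec) then VV[1][1]++ -> VV[1]=[2, 3, 1]
Event 4: LOCAL 0: VV[0][0]++ -> VV[0]=[3, 1, 0]
Event 5: SEND 2->1: VV[2][2]++ -> VV[2]=[0, 0, 2], msg_vec=[0, 0, 2]; VV[1]=max(VV[1],msg_vec) then VV[1][1]++ -> VV[1]=[2, 4, 2]
Event 3 stamp: [0, 0, 1]
Event 4 stamp: [3, 1, 0]
[0, 0, 1] <= [3, 1, 0]? False. Equal? False. Happens-before: False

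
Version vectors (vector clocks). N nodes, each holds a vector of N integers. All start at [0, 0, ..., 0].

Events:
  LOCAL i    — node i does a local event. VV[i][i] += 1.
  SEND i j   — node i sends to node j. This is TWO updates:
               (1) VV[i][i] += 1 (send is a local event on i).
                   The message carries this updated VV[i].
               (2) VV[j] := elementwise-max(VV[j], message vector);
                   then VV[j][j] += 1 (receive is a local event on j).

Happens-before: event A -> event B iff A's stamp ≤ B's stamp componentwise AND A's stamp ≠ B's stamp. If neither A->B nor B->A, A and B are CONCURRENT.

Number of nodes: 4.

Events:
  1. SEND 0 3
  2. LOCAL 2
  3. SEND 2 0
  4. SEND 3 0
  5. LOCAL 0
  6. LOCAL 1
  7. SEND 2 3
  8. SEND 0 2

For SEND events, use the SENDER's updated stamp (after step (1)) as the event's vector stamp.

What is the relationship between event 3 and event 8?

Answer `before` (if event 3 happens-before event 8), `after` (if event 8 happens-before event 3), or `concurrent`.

Answer: before

Derivation:
Initial: VV[0]=[0, 0, 0, 0]
Initial: VV[1]=[0, 0, 0, 0]
Initial: VV[2]=[0, 0, 0, 0]
Initial: VV[3]=[0, 0, 0, 0]
Event 1: SEND 0->3: VV[0][0]++ -> VV[0]=[1, 0, 0, 0], msg_vec=[1, 0, 0, 0]; VV[3]=max(VV[3],msg_vec) then VV[3][3]++ -> VV[3]=[1, 0, 0, 1]
Event 2: LOCAL 2: VV[2][2]++ -> VV[2]=[0, 0, 1, 0]
Event 3: SEND 2->0: VV[2][2]++ -> VV[2]=[0, 0, 2, 0], msg_vec=[0, 0, 2, 0]; VV[0]=max(VV[0],msg_vec) then VV[0][0]++ -> VV[0]=[2, 0, 2, 0]
Event 4: SEND 3->0: VV[3][3]++ -> VV[3]=[1, 0, 0, 2], msg_vec=[1, 0, 0, 2]; VV[0]=max(VV[0],msg_vec) then VV[0][0]++ -> VV[0]=[3, 0, 2, 2]
Event 5: LOCAL 0: VV[0][0]++ -> VV[0]=[4, 0, 2, 2]
Event 6: LOCAL 1: VV[1][1]++ -> VV[1]=[0, 1, 0, 0]
Event 7: SEND 2->3: VV[2][2]++ -> VV[2]=[0, 0, 3, 0], msg_vec=[0, 0, 3, 0]; VV[3]=max(VV[3],msg_vec) then VV[3][3]++ -> VV[3]=[1, 0, 3, 3]
Event 8: SEND 0->2: VV[0][0]++ -> VV[0]=[5, 0, 2, 2], msg_vec=[5, 0, 2, 2]; VV[2]=max(VV[2],msg_vec) then VV[2][2]++ -> VV[2]=[5, 0, 4, 2]
Event 3 stamp: [0, 0, 2, 0]
Event 8 stamp: [5, 0, 2, 2]
[0, 0, 2, 0] <= [5, 0, 2, 2]? True
[5, 0, 2, 2] <= [0, 0, 2, 0]? False
Relation: before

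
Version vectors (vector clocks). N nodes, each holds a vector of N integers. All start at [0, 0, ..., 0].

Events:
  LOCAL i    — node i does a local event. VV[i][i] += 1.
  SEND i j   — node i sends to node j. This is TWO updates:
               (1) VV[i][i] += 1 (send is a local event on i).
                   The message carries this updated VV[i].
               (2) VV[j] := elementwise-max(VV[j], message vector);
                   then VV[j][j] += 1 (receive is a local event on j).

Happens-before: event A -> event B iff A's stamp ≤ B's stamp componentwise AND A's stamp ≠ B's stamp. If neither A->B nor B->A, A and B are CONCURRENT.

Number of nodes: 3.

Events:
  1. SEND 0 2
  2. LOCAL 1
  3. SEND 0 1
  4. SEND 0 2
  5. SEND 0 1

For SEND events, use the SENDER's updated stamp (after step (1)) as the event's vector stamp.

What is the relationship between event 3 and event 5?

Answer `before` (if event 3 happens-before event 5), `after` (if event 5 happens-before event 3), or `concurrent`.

Initial: VV[0]=[0, 0, 0]
Initial: VV[1]=[0, 0, 0]
Initial: VV[2]=[0, 0, 0]
Event 1: SEND 0->2: VV[0][0]++ -> VV[0]=[1, 0, 0], msg_vec=[1, 0, 0]; VV[2]=max(VV[2],msg_vec) then VV[2][2]++ -> VV[2]=[1, 0, 1]
Event 2: LOCAL 1: VV[1][1]++ -> VV[1]=[0, 1, 0]
Event 3: SEND 0->1: VV[0][0]++ -> VV[0]=[2, 0, 0], msg_vec=[2, 0, 0]; VV[1]=max(VV[1],msg_vec) then VV[1][1]++ -> VV[1]=[2, 2, 0]
Event 4: SEND 0->2: VV[0][0]++ -> VV[0]=[3, 0, 0], msg_vec=[3, 0, 0]; VV[2]=max(VV[2],msg_vec) then VV[2][2]++ -> VV[2]=[3, 0, 2]
Event 5: SEND 0->1: VV[0][0]++ -> VV[0]=[4, 0, 0], msg_vec=[4, 0, 0]; VV[1]=max(VV[1],msg_vec) then VV[1][1]++ -> VV[1]=[4, 3, 0]
Event 3 stamp: [2, 0, 0]
Event 5 stamp: [4, 0, 0]
[2, 0, 0] <= [4, 0, 0]? True
[4, 0, 0] <= [2, 0, 0]? False
Relation: before

Answer: before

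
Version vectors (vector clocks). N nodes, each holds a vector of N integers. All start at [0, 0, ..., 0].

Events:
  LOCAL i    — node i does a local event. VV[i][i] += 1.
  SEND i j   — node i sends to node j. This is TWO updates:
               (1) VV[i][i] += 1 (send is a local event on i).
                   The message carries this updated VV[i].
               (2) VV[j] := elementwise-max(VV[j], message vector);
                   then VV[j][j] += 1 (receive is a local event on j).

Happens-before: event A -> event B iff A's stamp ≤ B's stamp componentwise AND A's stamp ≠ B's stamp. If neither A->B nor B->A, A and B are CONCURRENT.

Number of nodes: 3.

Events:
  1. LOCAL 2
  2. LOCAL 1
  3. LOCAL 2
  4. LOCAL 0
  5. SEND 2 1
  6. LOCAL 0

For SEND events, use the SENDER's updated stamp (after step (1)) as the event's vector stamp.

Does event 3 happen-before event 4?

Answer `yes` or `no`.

Initial: VV[0]=[0, 0, 0]
Initial: VV[1]=[0, 0, 0]
Initial: VV[2]=[0, 0, 0]
Event 1: LOCAL 2: VV[2][2]++ -> VV[2]=[0, 0, 1]
Event 2: LOCAL 1: VV[1][1]++ -> VV[1]=[0, 1, 0]
Event 3: LOCAL 2: VV[2][2]++ -> VV[2]=[0, 0, 2]
Event 4: LOCAL 0: VV[0][0]++ -> VV[0]=[1, 0, 0]
Event 5: SEND 2->1: VV[2][2]++ -> VV[2]=[0, 0, 3], msg_vec=[0, 0, 3]; VV[1]=max(VV[1],msg_vec) then VV[1][1]++ -> VV[1]=[0, 2, 3]
Event 6: LOCAL 0: VV[0][0]++ -> VV[0]=[2, 0, 0]
Event 3 stamp: [0, 0, 2]
Event 4 stamp: [1, 0, 0]
[0, 0, 2] <= [1, 0, 0]? False. Equal? False. Happens-before: False

Answer: no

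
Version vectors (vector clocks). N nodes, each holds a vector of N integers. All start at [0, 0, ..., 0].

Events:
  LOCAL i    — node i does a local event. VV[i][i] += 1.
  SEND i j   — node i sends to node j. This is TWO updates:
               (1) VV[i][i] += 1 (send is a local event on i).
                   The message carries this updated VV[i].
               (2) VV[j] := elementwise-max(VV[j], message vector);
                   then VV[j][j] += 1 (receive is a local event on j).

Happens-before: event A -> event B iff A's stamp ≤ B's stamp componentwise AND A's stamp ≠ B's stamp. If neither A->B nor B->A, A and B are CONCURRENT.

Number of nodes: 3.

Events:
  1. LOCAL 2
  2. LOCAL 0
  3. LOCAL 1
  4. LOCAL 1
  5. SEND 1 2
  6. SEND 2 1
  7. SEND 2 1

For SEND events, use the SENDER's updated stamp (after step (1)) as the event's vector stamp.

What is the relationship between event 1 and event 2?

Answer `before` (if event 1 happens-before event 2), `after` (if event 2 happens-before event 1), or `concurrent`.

Answer: concurrent

Derivation:
Initial: VV[0]=[0, 0, 0]
Initial: VV[1]=[0, 0, 0]
Initial: VV[2]=[0, 0, 0]
Event 1: LOCAL 2: VV[2][2]++ -> VV[2]=[0, 0, 1]
Event 2: LOCAL 0: VV[0][0]++ -> VV[0]=[1, 0, 0]
Event 3: LOCAL 1: VV[1][1]++ -> VV[1]=[0, 1, 0]
Event 4: LOCAL 1: VV[1][1]++ -> VV[1]=[0, 2, 0]
Event 5: SEND 1->2: VV[1][1]++ -> VV[1]=[0, 3, 0], msg_vec=[0, 3, 0]; VV[2]=max(VV[2],msg_vec) then VV[2][2]++ -> VV[2]=[0, 3, 2]
Event 6: SEND 2->1: VV[2][2]++ -> VV[2]=[0, 3, 3], msg_vec=[0, 3, 3]; VV[1]=max(VV[1],msg_vec) then VV[1][1]++ -> VV[1]=[0, 4, 3]
Event 7: SEND 2->1: VV[2][2]++ -> VV[2]=[0, 3, 4], msg_vec=[0, 3, 4]; VV[1]=max(VV[1],msg_vec) then VV[1][1]++ -> VV[1]=[0, 5, 4]
Event 1 stamp: [0, 0, 1]
Event 2 stamp: [1, 0, 0]
[0, 0, 1] <= [1, 0, 0]? False
[1, 0, 0] <= [0, 0, 1]? False
Relation: concurrent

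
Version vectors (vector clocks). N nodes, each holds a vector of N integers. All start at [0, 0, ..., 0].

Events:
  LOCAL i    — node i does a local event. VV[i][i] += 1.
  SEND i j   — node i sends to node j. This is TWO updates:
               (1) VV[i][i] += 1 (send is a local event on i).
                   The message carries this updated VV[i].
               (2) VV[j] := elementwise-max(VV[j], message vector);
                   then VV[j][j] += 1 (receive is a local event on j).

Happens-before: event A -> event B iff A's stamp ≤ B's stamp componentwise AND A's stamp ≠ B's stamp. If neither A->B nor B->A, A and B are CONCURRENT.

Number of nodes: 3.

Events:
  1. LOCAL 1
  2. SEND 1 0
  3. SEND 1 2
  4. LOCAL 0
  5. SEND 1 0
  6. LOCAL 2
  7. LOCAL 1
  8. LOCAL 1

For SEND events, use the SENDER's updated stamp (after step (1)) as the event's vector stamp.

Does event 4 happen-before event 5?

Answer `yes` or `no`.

Answer: no

Derivation:
Initial: VV[0]=[0, 0, 0]
Initial: VV[1]=[0, 0, 0]
Initial: VV[2]=[0, 0, 0]
Event 1: LOCAL 1: VV[1][1]++ -> VV[1]=[0, 1, 0]
Event 2: SEND 1->0: VV[1][1]++ -> VV[1]=[0, 2, 0], msg_vec=[0, 2, 0]; VV[0]=max(VV[0],msg_vec) then VV[0][0]++ -> VV[0]=[1, 2, 0]
Event 3: SEND 1->2: VV[1][1]++ -> VV[1]=[0, 3, 0], msg_vec=[0, 3, 0]; VV[2]=max(VV[2],msg_vec) then VV[2][2]++ -> VV[2]=[0, 3, 1]
Event 4: LOCAL 0: VV[0][0]++ -> VV[0]=[2, 2, 0]
Event 5: SEND 1->0: VV[1][1]++ -> VV[1]=[0, 4, 0], msg_vec=[0, 4, 0]; VV[0]=max(VV[0],msg_vec) then VV[0][0]++ -> VV[0]=[3, 4, 0]
Event 6: LOCAL 2: VV[2][2]++ -> VV[2]=[0, 3, 2]
Event 7: LOCAL 1: VV[1][1]++ -> VV[1]=[0, 5, 0]
Event 8: LOCAL 1: VV[1][1]++ -> VV[1]=[0, 6, 0]
Event 4 stamp: [2, 2, 0]
Event 5 stamp: [0, 4, 0]
[2, 2, 0] <= [0, 4, 0]? False. Equal? False. Happens-before: False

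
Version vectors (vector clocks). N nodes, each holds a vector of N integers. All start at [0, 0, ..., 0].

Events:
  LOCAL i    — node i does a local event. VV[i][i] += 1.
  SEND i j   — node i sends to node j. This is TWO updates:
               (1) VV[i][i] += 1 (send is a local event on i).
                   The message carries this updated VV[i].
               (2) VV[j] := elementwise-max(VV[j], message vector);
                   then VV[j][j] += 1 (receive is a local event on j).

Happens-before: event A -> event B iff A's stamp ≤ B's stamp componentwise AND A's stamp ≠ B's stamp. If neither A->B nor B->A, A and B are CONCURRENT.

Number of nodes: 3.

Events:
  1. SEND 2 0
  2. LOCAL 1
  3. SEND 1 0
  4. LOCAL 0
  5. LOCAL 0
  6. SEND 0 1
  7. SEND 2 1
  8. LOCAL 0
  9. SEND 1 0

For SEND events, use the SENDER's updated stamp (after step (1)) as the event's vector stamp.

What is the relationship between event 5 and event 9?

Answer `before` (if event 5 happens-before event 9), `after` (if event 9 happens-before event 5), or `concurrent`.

Initial: VV[0]=[0, 0, 0]
Initial: VV[1]=[0, 0, 0]
Initial: VV[2]=[0, 0, 0]
Event 1: SEND 2->0: VV[2][2]++ -> VV[2]=[0, 0, 1], msg_vec=[0, 0, 1]; VV[0]=max(VV[0],msg_vec) then VV[0][0]++ -> VV[0]=[1, 0, 1]
Event 2: LOCAL 1: VV[1][1]++ -> VV[1]=[0, 1, 0]
Event 3: SEND 1->0: VV[1][1]++ -> VV[1]=[0, 2, 0], msg_vec=[0, 2, 0]; VV[0]=max(VV[0],msg_vec) then VV[0][0]++ -> VV[0]=[2, 2, 1]
Event 4: LOCAL 0: VV[0][0]++ -> VV[0]=[3, 2, 1]
Event 5: LOCAL 0: VV[0][0]++ -> VV[0]=[4, 2, 1]
Event 6: SEND 0->1: VV[0][0]++ -> VV[0]=[5, 2, 1], msg_vec=[5, 2, 1]; VV[1]=max(VV[1],msg_vec) then VV[1][1]++ -> VV[1]=[5, 3, 1]
Event 7: SEND 2->1: VV[2][2]++ -> VV[2]=[0, 0, 2], msg_vec=[0, 0, 2]; VV[1]=max(VV[1],msg_vec) then VV[1][1]++ -> VV[1]=[5, 4, 2]
Event 8: LOCAL 0: VV[0][0]++ -> VV[0]=[6, 2, 1]
Event 9: SEND 1->0: VV[1][1]++ -> VV[1]=[5, 5, 2], msg_vec=[5, 5, 2]; VV[0]=max(VV[0],msg_vec) then VV[0][0]++ -> VV[0]=[7, 5, 2]
Event 5 stamp: [4, 2, 1]
Event 9 stamp: [5, 5, 2]
[4, 2, 1] <= [5, 5, 2]? True
[5, 5, 2] <= [4, 2, 1]? False
Relation: before

Answer: before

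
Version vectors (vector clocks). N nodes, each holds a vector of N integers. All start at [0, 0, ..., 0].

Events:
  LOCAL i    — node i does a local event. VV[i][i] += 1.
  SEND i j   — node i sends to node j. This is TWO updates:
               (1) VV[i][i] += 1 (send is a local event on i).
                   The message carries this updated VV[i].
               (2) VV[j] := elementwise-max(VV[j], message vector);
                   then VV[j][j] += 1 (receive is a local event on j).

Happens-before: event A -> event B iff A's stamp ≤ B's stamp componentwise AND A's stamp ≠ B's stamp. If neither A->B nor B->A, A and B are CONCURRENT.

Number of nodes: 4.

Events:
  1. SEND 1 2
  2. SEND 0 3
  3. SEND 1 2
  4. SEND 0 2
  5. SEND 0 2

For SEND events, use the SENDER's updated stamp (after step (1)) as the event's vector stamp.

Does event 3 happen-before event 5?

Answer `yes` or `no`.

Answer: no

Derivation:
Initial: VV[0]=[0, 0, 0, 0]
Initial: VV[1]=[0, 0, 0, 0]
Initial: VV[2]=[0, 0, 0, 0]
Initial: VV[3]=[0, 0, 0, 0]
Event 1: SEND 1->2: VV[1][1]++ -> VV[1]=[0, 1, 0, 0], msg_vec=[0, 1, 0, 0]; VV[2]=max(VV[2],msg_vec) then VV[2][2]++ -> VV[2]=[0, 1, 1, 0]
Event 2: SEND 0->3: VV[0][0]++ -> VV[0]=[1, 0, 0, 0], msg_vec=[1, 0, 0, 0]; VV[3]=max(VV[3],msg_vec) then VV[3][3]++ -> VV[3]=[1, 0, 0, 1]
Event 3: SEND 1->2: VV[1][1]++ -> VV[1]=[0, 2, 0, 0], msg_vec=[0, 2, 0, 0]; VV[2]=max(VV[2],msg_vec) then VV[2][2]++ -> VV[2]=[0, 2, 2, 0]
Event 4: SEND 0->2: VV[0][0]++ -> VV[0]=[2, 0, 0, 0], msg_vec=[2, 0, 0, 0]; VV[2]=max(VV[2],msg_vec) then VV[2][2]++ -> VV[2]=[2, 2, 3, 0]
Event 5: SEND 0->2: VV[0][0]++ -> VV[0]=[3, 0, 0, 0], msg_vec=[3, 0, 0, 0]; VV[2]=max(VV[2],msg_vec) then VV[2][2]++ -> VV[2]=[3, 2, 4, 0]
Event 3 stamp: [0, 2, 0, 0]
Event 5 stamp: [3, 0, 0, 0]
[0, 2, 0, 0] <= [3, 0, 0, 0]? False. Equal? False. Happens-before: False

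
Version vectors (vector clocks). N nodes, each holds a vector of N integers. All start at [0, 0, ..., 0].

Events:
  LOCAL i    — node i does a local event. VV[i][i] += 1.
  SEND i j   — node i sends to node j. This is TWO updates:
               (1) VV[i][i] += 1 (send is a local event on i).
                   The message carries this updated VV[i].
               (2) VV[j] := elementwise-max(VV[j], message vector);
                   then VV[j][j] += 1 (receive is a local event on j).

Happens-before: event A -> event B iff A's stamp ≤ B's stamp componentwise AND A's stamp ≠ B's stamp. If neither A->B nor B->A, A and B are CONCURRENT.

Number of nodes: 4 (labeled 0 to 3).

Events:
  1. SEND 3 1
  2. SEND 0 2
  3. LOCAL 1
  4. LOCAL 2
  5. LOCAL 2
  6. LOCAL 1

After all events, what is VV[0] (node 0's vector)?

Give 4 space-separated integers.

Initial: VV[0]=[0, 0, 0, 0]
Initial: VV[1]=[0, 0, 0, 0]
Initial: VV[2]=[0, 0, 0, 0]
Initial: VV[3]=[0, 0, 0, 0]
Event 1: SEND 3->1: VV[3][3]++ -> VV[3]=[0, 0, 0, 1], msg_vec=[0, 0, 0, 1]; VV[1]=max(VV[1],msg_vec) then VV[1][1]++ -> VV[1]=[0, 1, 0, 1]
Event 2: SEND 0->2: VV[0][0]++ -> VV[0]=[1, 0, 0, 0], msg_vec=[1, 0, 0, 0]; VV[2]=max(VV[2],msg_vec) then VV[2][2]++ -> VV[2]=[1, 0, 1, 0]
Event 3: LOCAL 1: VV[1][1]++ -> VV[1]=[0, 2, 0, 1]
Event 4: LOCAL 2: VV[2][2]++ -> VV[2]=[1, 0, 2, 0]
Event 5: LOCAL 2: VV[2][2]++ -> VV[2]=[1, 0, 3, 0]
Event 6: LOCAL 1: VV[1][1]++ -> VV[1]=[0, 3, 0, 1]
Final vectors: VV[0]=[1, 0, 0, 0]; VV[1]=[0, 3, 0, 1]; VV[2]=[1, 0, 3, 0]; VV[3]=[0, 0, 0, 1]

Answer: 1 0 0 0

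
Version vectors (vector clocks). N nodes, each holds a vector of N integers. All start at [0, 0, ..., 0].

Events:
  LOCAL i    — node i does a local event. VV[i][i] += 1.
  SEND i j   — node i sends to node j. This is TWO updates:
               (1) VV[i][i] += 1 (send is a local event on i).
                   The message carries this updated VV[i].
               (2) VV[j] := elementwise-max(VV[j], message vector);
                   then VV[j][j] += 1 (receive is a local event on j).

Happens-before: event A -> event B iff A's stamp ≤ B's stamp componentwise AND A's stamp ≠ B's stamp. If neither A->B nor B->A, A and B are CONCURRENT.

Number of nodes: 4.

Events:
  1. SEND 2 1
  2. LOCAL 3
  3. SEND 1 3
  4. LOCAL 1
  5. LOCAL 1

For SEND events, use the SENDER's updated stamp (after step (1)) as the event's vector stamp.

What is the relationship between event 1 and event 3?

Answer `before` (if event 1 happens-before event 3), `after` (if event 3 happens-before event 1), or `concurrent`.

Initial: VV[0]=[0, 0, 0, 0]
Initial: VV[1]=[0, 0, 0, 0]
Initial: VV[2]=[0, 0, 0, 0]
Initial: VV[3]=[0, 0, 0, 0]
Event 1: SEND 2->1: VV[2][2]++ -> VV[2]=[0, 0, 1, 0], msg_vec=[0, 0, 1, 0]; VV[1]=max(VV[1],msg_vec) then VV[1][1]++ -> VV[1]=[0, 1, 1, 0]
Event 2: LOCAL 3: VV[3][3]++ -> VV[3]=[0, 0, 0, 1]
Event 3: SEND 1->3: VV[1][1]++ -> VV[1]=[0, 2, 1, 0], msg_vec=[0, 2, 1, 0]; VV[3]=max(VV[3],msg_vec) then VV[3][3]++ -> VV[3]=[0, 2, 1, 2]
Event 4: LOCAL 1: VV[1][1]++ -> VV[1]=[0, 3, 1, 0]
Event 5: LOCAL 1: VV[1][1]++ -> VV[1]=[0, 4, 1, 0]
Event 1 stamp: [0, 0, 1, 0]
Event 3 stamp: [0, 2, 1, 0]
[0, 0, 1, 0] <= [0, 2, 1, 0]? True
[0, 2, 1, 0] <= [0, 0, 1, 0]? False
Relation: before

Answer: before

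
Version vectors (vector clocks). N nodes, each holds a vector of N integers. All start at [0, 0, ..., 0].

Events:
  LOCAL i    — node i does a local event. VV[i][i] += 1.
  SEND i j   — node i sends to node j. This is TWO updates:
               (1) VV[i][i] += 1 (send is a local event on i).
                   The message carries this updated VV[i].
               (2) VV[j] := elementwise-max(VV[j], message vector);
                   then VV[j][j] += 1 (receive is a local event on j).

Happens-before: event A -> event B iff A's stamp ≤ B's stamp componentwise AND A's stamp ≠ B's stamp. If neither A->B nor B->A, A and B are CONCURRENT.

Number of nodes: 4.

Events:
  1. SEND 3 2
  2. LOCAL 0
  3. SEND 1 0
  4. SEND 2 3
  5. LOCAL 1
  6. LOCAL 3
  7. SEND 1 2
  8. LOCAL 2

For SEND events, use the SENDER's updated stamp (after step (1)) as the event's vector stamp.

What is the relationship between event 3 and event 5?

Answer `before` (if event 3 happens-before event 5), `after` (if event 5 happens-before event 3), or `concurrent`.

Answer: before

Derivation:
Initial: VV[0]=[0, 0, 0, 0]
Initial: VV[1]=[0, 0, 0, 0]
Initial: VV[2]=[0, 0, 0, 0]
Initial: VV[3]=[0, 0, 0, 0]
Event 1: SEND 3->2: VV[3][3]++ -> VV[3]=[0, 0, 0, 1], msg_vec=[0, 0, 0, 1]; VV[2]=max(VV[2],msg_vec) then VV[2][2]++ -> VV[2]=[0, 0, 1, 1]
Event 2: LOCAL 0: VV[0][0]++ -> VV[0]=[1, 0, 0, 0]
Event 3: SEND 1->0: VV[1][1]++ -> VV[1]=[0, 1, 0, 0], msg_vec=[0, 1, 0, 0]; VV[0]=max(VV[0],msg_vec) then VV[0][0]++ -> VV[0]=[2, 1, 0, 0]
Event 4: SEND 2->3: VV[2][2]++ -> VV[2]=[0, 0, 2, 1], msg_vec=[0, 0, 2, 1]; VV[3]=max(VV[3],msg_vec) then VV[3][3]++ -> VV[3]=[0, 0, 2, 2]
Event 5: LOCAL 1: VV[1][1]++ -> VV[1]=[0, 2, 0, 0]
Event 6: LOCAL 3: VV[3][3]++ -> VV[3]=[0, 0, 2, 3]
Event 7: SEND 1->2: VV[1][1]++ -> VV[1]=[0, 3, 0, 0], msg_vec=[0, 3, 0, 0]; VV[2]=max(VV[2],msg_vec) then VV[2][2]++ -> VV[2]=[0, 3, 3, 1]
Event 8: LOCAL 2: VV[2][2]++ -> VV[2]=[0, 3, 4, 1]
Event 3 stamp: [0, 1, 0, 0]
Event 5 stamp: [0, 2, 0, 0]
[0, 1, 0, 0] <= [0, 2, 0, 0]? True
[0, 2, 0, 0] <= [0, 1, 0, 0]? False
Relation: before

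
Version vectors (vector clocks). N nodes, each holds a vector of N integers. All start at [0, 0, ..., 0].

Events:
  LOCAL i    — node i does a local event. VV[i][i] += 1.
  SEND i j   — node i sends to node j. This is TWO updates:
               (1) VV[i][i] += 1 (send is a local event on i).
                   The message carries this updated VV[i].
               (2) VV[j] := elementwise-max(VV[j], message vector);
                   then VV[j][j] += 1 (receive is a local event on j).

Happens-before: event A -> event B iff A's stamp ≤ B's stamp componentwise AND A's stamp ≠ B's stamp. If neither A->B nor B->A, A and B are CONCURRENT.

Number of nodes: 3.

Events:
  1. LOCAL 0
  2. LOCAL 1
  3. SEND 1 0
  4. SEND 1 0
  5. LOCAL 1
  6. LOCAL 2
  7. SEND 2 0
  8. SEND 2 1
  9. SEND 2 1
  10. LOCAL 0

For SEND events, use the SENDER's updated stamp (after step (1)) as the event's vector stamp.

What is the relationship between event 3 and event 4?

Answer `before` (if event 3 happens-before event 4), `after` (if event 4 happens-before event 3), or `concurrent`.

Answer: before

Derivation:
Initial: VV[0]=[0, 0, 0]
Initial: VV[1]=[0, 0, 0]
Initial: VV[2]=[0, 0, 0]
Event 1: LOCAL 0: VV[0][0]++ -> VV[0]=[1, 0, 0]
Event 2: LOCAL 1: VV[1][1]++ -> VV[1]=[0, 1, 0]
Event 3: SEND 1->0: VV[1][1]++ -> VV[1]=[0, 2, 0], msg_vec=[0, 2, 0]; VV[0]=max(VV[0],msg_vec) then VV[0][0]++ -> VV[0]=[2, 2, 0]
Event 4: SEND 1->0: VV[1][1]++ -> VV[1]=[0, 3, 0], msg_vec=[0, 3, 0]; VV[0]=max(VV[0],msg_vec) then VV[0][0]++ -> VV[0]=[3, 3, 0]
Event 5: LOCAL 1: VV[1][1]++ -> VV[1]=[0, 4, 0]
Event 6: LOCAL 2: VV[2][2]++ -> VV[2]=[0, 0, 1]
Event 7: SEND 2->0: VV[2][2]++ -> VV[2]=[0, 0, 2], msg_vec=[0, 0, 2]; VV[0]=max(VV[0],msg_vec) then VV[0][0]++ -> VV[0]=[4, 3, 2]
Event 8: SEND 2->1: VV[2][2]++ -> VV[2]=[0, 0, 3], msg_vec=[0, 0, 3]; VV[1]=max(VV[1],msg_vec) then VV[1][1]++ -> VV[1]=[0, 5, 3]
Event 9: SEND 2->1: VV[2][2]++ -> VV[2]=[0, 0, 4], msg_vec=[0, 0, 4]; VV[1]=max(VV[1],msg_vec) then VV[1][1]++ -> VV[1]=[0, 6, 4]
Event 10: LOCAL 0: VV[0][0]++ -> VV[0]=[5, 3, 2]
Event 3 stamp: [0, 2, 0]
Event 4 stamp: [0, 3, 0]
[0, 2, 0] <= [0, 3, 0]? True
[0, 3, 0] <= [0, 2, 0]? False
Relation: before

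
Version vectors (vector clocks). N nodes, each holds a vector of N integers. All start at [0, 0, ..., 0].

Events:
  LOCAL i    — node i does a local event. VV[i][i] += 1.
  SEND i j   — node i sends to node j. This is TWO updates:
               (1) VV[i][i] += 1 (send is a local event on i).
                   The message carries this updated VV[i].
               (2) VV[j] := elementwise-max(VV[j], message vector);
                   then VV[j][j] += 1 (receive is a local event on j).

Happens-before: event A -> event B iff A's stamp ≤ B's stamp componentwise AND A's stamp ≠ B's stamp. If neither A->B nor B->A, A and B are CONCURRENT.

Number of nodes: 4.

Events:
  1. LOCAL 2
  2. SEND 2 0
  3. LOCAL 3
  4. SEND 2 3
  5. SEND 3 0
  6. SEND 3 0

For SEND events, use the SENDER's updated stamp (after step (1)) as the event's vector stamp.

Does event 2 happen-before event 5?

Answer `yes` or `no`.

Answer: yes

Derivation:
Initial: VV[0]=[0, 0, 0, 0]
Initial: VV[1]=[0, 0, 0, 0]
Initial: VV[2]=[0, 0, 0, 0]
Initial: VV[3]=[0, 0, 0, 0]
Event 1: LOCAL 2: VV[2][2]++ -> VV[2]=[0, 0, 1, 0]
Event 2: SEND 2->0: VV[2][2]++ -> VV[2]=[0, 0, 2, 0], msg_vec=[0, 0, 2, 0]; VV[0]=max(VV[0],msg_vec) then VV[0][0]++ -> VV[0]=[1, 0, 2, 0]
Event 3: LOCAL 3: VV[3][3]++ -> VV[3]=[0, 0, 0, 1]
Event 4: SEND 2->3: VV[2][2]++ -> VV[2]=[0, 0, 3, 0], msg_vec=[0, 0, 3, 0]; VV[3]=max(VV[3],msg_vec) then VV[3][3]++ -> VV[3]=[0, 0, 3, 2]
Event 5: SEND 3->0: VV[3][3]++ -> VV[3]=[0, 0, 3, 3], msg_vec=[0, 0, 3, 3]; VV[0]=max(VV[0],msg_vec) then VV[0][0]++ -> VV[0]=[2, 0, 3, 3]
Event 6: SEND 3->0: VV[3][3]++ -> VV[3]=[0, 0, 3, 4], msg_vec=[0, 0, 3, 4]; VV[0]=max(VV[0],msg_vec) then VV[0][0]++ -> VV[0]=[3, 0, 3, 4]
Event 2 stamp: [0, 0, 2, 0]
Event 5 stamp: [0, 0, 3, 3]
[0, 0, 2, 0] <= [0, 0, 3, 3]? True. Equal? False. Happens-before: True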